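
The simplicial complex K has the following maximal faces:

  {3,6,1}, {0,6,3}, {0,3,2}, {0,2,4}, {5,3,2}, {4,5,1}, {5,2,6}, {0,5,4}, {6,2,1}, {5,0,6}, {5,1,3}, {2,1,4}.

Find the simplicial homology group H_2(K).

H_2 ≅ 0.

K has 7 vertices, 18 edges, 12 triangles.
rank ∂_2 = 12, rank ∂_3 = 0 ⇒ b_2 = 12 − 12 − 0 = 0. So H_2 ≅ 0.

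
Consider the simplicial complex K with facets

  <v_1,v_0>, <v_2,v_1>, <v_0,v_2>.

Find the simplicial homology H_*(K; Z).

H_0 ≅ Z,  H_1 ≅ Z.

K has 3 vertices, 3 edges.
rank ∂_0 = 0, rank ∂_1 = 2 ⇒ b_0 = 3 − 0 − 2 = 1; all invariant factors of ∂_1 are 1 so no torsion. So H_0 ≅ Z.
rank ∂_1 = 2, rank ∂_2 = 0 ⇒ b_1 = 3 − 2 − 0 = 1. So H_1 ≅ Z.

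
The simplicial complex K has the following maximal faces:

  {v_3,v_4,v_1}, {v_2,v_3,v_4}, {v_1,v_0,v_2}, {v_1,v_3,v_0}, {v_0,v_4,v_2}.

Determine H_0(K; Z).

Fix the vertex order v_0 < v_1 < v_2 < v_3 < v_4 and write every simplex with vertices in increasing order. Then dim K = 2 and the simplices of K are:

  0-simplices (5): [v_0], [v_1], [v_2], [v_3], [v_4]
  1-simplices (10): [v_0,v_1], [v_0,v_2], [v_0,v_3], [v_0,v_4], [v_1,v_2], [v_1,v_3], [v_1,v_4], [v_2,v_3], [v_2,v_4], [v_3,v_4]
  2-simplices (5): [v_0,v_1,v_2], [v_0,v_1,v_3], [v_0,v_2,v_4], [v_1,v_3,v_4], [v_2,v_3,v_4]

so the chain groups are C_0 ≅ Z^5, C_1 ≅ Z^10, C_2 ≅ Z^5.

The boundary map ∂_1: C_1 → C_0 sends each edge [p,q] (with p < q) to q − p.
The 5×10 boundary matrix has rank 4 and Smith normal form diag(1,1,1,1).

The boundary map ∂_2: C_2 → C_1 sends each 2-simplex [p,q,r] to [q,r] − [p,r] + [p,q]. For instance
  ∂[v_0,v_2,v_4] = [v_2,v_4] − [v_0,v_4] + [v_0,v_2],
  ∂[v_2,v_3,v_4] = [v_3,v_4] − [v_2,v_4] + [v_2,v_3].
This gives a 10×5 integer matrix of rank 5; reducing to Smith normal form yields diagonal entries (1,1,1,1,1).

Now H_k = ker ∂_k / im ∂_{k+1}, so:

  H_0: rank C_0 − rank ∂_1 = 5 − 4 = 1, and the invariant factors of ∂_1 are all 1, so H_0 = Z.

H_0 ≅ Z.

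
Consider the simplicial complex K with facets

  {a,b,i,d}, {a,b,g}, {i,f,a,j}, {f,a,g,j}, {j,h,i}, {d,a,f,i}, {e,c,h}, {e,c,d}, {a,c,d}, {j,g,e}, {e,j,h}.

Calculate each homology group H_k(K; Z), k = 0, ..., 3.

K has 10 vertices, 26 edges, 20 triangles, 4 3-simplices.
rank ∂_0 = 0, rank ∂_1 = 9 ⇒ b_0 = 10 − 0 − 9 = 1; all invariant factors of ∂_1 are 1 so no torsion. So H_0 ≅ Z.
rank ∂_1 = 9, rank ∂_2 = 16 ⇒ b_1 = 26 − 9 − 16 = 1; all invariant factors of ∂_2 are 1 so no torsion. So H_1 ≅ Z.
rank ∂_2 = 16, rank ∂_3 = 4 ⇒ b_2 = 20 − 16 − 4 = 0; all invariant factors of ∂_3 are 1 so no torsion. So H_2 ≅ 0.
rank ∂_3 = 4, rank ∂_4 = 0 ⇒ b_3 = 4 − 4 − 0 = 0. So H_3 ≅ 0.

H_0 ≅ Z,  H_1 ≅ Z,  H_2 = 0,  H_3 = 0.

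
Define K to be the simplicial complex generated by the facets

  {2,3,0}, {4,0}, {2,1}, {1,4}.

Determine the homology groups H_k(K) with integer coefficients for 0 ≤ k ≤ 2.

H_0 = Z,  H_1 = Z,  H_2 = 0.

K has 5 vertices, 6 edges, 1 triangle.
rank ∂_0 = 0, rank ∂_1 = 4 ⇒ b_0 = 5 − 0 − 4 = 1; all invariant factors of ∂_1 are 1 so no torsion. So H_0 = Z.
rank ∂_1 = 4, rank ∂_2 = 1 ⇒ b_1 = 6 − 4 − 1 = 1; all invariant factors of ∂_2 are 1 so no torsion. So H_1 = Z.
rank ∂_2 = 1, rank ∂_3 = 0 ⇒ b_2 = 1 − 1 − 0 = 0. So H_2 = 0.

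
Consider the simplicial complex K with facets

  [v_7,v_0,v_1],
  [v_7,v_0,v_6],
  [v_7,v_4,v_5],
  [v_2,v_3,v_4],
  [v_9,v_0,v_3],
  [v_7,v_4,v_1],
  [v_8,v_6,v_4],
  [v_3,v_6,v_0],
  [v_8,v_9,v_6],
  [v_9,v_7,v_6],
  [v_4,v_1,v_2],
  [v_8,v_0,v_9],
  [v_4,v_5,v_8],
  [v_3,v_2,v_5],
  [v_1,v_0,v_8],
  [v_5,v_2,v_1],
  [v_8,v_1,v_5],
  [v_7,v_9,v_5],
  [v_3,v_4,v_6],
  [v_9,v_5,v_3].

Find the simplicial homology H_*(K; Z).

We work with the vertex ordering v_0 < v_1 < v_2 < v_3 < v_4 < v_5 < v_6 < v_7 < v_8 < v_9. The simplices of K, each written with vertices in increasing order, are:

  0-simplices (10): [v_0], [v_1], [v_2], [v_3], [v_4], [v_5], [v_6], [v_7], [v_8], [v_9]
  1-simplices (30): (30 of them)
  2-simplices (20): (20 of them)

so the chain groups are C_0 ≅ Z^10, C_1 ≅ Z^30, C_2 ≅ Z^20.

The boundary map ∂_1: C_1 → C_0 sends each edge [p,q] (with p < q) to q − p.
This gives a 10×30 integer matrix of rank 9; reducing to Smith normal form yields diagonal entries (1,1,1,1,1,1,1,1,1).

Boundary ∂_2: C_2 → C_1 acts by ∂[p,q,r] = [q,r] − [p,r] + [p,q]. For instance
  ∂[v_1,v_4,v_7] = [v_4,v_7] − [v_1,v_7] + [v_1,v_4],
  ∂[v_6,v_7,v_9] = [v_7,v_9] − [v_6,v_9] + [v_6,v_7].
The resulting 30×20 matrix has rank 20, and its Smith normal form has invariant factors (1,1,1,1,1,1,1,1,1,1,1,1,1,1,1,1,1,1,1,2).

Now H_k = ker ∂_k / im ∂_{k+1}, so:

  H_0: rank C_0 − rank ∂_1 = 10 − 9 = 1, and the invariant factors of ∂_1 are all 1, so H_0 ≅ Z.
  H_1: rank ker ∂_1 − rank ∂_2 = (30 − 9) − 20 = 1, and ∂_2 has invariant factor 2 > 1, so H_1 ≅ Z ⊕ Z_2.
  H_2: rank ker ∂_2 − rank ∂_3 = (20 − 20) − 0 = 0, and there is no ∂_3, so H_2 ≅ 0.

H_0 = Z,  H_1 = Z ⊕ Z_2,  H_2 = 0.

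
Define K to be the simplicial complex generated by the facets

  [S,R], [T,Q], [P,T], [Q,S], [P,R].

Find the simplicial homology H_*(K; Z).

Take the total order P < Q < R < S < T on the vertex set. Then K (dimension 1) consists of the simplices:

  0-simplices (5): P, Q, R, S, T
  1-simplices (5): PR, PT, QS, QT, RS

so the chain groups are C_0 ≅ Z^5, C_1 ≅ Z^5.

∂_1: C_1 → C_0 is given by ∂[p,q] = [q] − [p]. For instance
  ∂PR = R − P.
The 5×5 boundary matrix has rank 4 and Smith normal form diag(1,1,1,1).

From H_k ≅ ker(∂_k) / im(∂_{k+1}) we obtain:

  H_0: rank C_0 − rank ∂_1 = 5 − 4 = 1, and the invariant factors of ∂_1 are all 1, so H_0 = Z.
  H_1: rank ker ∂_1 − rank ∂_2 = (5 − 4) − 0 = 1, and there is no ∂_2, so H_1 = Z.

H_0 ≅ Z,  H_1 ≅ Z.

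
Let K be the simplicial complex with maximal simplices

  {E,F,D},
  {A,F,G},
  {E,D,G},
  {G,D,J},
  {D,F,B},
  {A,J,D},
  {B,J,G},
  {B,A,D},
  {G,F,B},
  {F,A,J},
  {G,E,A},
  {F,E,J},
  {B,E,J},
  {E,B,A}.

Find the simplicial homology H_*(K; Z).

H_0 = Z,  H_1 = Z^2,  H_2 = Z.

K has 7 vertices, 21 edges, 14 triangles.
rank ∂_0 = 0, rank ∂_1 = 6 ⇒ b_0 = 7 − 0 − 6 = 1; all invariant factors of ∂_1 are 1 so no torsion. So H_0 ≅ Z.
rank ∂_1 = 6, rank ∂_2 = 13 ⇒ b_1 = 21 − 6 − 13 = 2; all invariant factors of ∂_2 are 1 so no torsion. So H_1 ≅ Z^2.
rank ∂_2 = 13, rank ∂_3 = 0 ⇒ b_2 = 14 − 13 − 0 = 1. So H_2 ≅ Z.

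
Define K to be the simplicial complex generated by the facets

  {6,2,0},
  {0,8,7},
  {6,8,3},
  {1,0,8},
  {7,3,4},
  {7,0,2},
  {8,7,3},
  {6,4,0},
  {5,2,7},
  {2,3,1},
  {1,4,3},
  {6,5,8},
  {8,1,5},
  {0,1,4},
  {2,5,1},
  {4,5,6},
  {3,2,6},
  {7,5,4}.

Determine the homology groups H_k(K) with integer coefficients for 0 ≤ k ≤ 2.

H_0 = Z,  H_1 = Z^2,  H_2 = Z.

Take the total order 0 < 1 < 2 < 3 < 4 < 5 < 6 < 7 < 8 on the vertex set. Then K (dimension 2) consists of the simplices:

  0-simplices (9): [0], [1], [2], [3], [4], [5], [6], [7], [8]
  1-simplices (27): (27 of them)
  2-simplices (18): [0,1,4], [0,1,8], [0,2,6], [0,2,7], [0,4,6], [0,7,8], [1,2,3], [1,2,5], [1,3,4], [1,5,8], [2,3,6], [2,5,7], [3,4,7], [3,6,8], [3,7,8], [4,5,6], [4,5,7], [5,6,8]

giving chain groups C_0 ≅ Z^9, C_1 ≅ Z^27, C_2 ≅ Z^18.

∂_1: C_1 → C_0 maps an edge to its endpoints' difference, ∂[p,q] = q − p. For instance
  ∂[4,6] = [6] − [4].
The resulting 9×27 matrix has rank 8, and its Smith normal form has invariant factors (1,1,1,1,1,1,1,1).

Boundary ∂_2: C_2 → C_1 maps a triangle to the signed sum of its edges. For instance
  ∂[1,2,3] = [2,3] − [1,3] + [1,2],
  ∂[0,2,6] = [2,6] − [0,6] + [0,2].
The resulting 27×18 matrix has rank 17, and its Smith normal form has invariant factors (1,1,1,1,1,1,1,1,1,1,1,1,1,1,1,1,1).

Computing H_k = (kernel of ∂_k) / (image of ∂_{k+1}):

  H_0: rank C_0 − rank ∂_1 = 9 − 8 = 1, and the invariant factors of ∂_1 are all 1, so H_0 ≅ Z.
  H_1: rank ker ∂_1 − rank ∂_2 = (27 − 8) − 17 = 2, and the invariant factors of ∂_2 are all 1, so H_1 ≅ Z^2.
  H_2: rank ker ∂_2 − rank ∂_3 = (18 − 17) − 0 = 1, and there is no ∂_3, so H_2 ≅ Z.

(K is a triangulation of the torus T^2.)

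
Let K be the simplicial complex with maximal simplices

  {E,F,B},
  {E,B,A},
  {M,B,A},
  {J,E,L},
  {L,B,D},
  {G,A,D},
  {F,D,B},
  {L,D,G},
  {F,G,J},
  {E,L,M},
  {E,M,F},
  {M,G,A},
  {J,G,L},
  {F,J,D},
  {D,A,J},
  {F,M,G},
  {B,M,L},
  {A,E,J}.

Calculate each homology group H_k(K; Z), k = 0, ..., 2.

Order the vertices as A < B < D < E < F < G < J < L < M. Listing each simplex with vertices in this order, K has dimension 2 with simplices:

  0-simplices (9): A, B, D, E, F, G, J, L, M
  1-simplices (27): AB, AD, AE, AG, AJ, AM, BD, BE, BF, BL, BM, DF, DG, DJ, DL, EF, EJ, EL, EM, FG, FJ, FM, GJ, GL, GM, JL, LM
  2-simplices (18): ABE, ABM, ADG, ADJ, AEJ, AGM, BDF, BDL, BEF, BLM, DFJ, DGL, EFM, EJL, ELM, FGJ, FGM, GJL

so the chain groups are C_0 ≅ Z^9, C_1 ≅ Z^27, C_2 ≅ Z^18.

Boundary ∂_1: C_1 → C_0 maps an edge to its endpoints' difference, ∂[p,q] = q − p. For instance
  ∂BE = E − B.
This gives a 9×27 integer matrix of rank 8; reducing to Smith normal form yields diagonal entries (1,1,1,1,1,1,1,1).

Boundary ∂_2: C_2 → C_1 maps a triangle to the signed sum of its edges. For instance
  ∂ELM = LM − EM + EL,
  ∂AGM = GM − AM + AG.
As a 27×18 matrix over Z this has rank 18, with invariant factors (1,1,1,1,1,1,1,1,1,1,1,1,1,1,1,1,1,2).

Reading off H_k = ker ∂_k / im ∂_{k+1}:

  H_0: rank C_0 − rank ∂_1 = 9 − 8 = 1, and the invariant factors of ∂_1 are all 1, so H_0 ≅ Z.
  H_1: rank ker ∂_1 − rank ∂_2 = (27 − 8) − 18 = 1, and ∂_2 has invariant factor 2 > 1, so H_1 ≅ Z ⊕ Z/2.
  H_2: rank ker ∂_2 − rank ∂_3 = (18 − 18) − 0 = 0, and there is no ∂_3, so H_2 ≅ 0.

H_0 ≅ Z,  H_1 ≅ Z ⊕ Z/2,  H_2 = 0.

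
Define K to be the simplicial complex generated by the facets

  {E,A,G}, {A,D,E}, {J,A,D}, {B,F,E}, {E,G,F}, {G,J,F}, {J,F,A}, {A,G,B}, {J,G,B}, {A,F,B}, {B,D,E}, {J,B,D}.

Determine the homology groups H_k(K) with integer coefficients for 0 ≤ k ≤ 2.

We work with the vertex ordering A < B < D < E < F < G < J. The simplices of K, each written with vertices in increasing order, are:

  0-simplices (7): A, B, D, E, F, G, J
  1-simplices (18): AB, AD, AE, AF, AG, AJ, BD, BE, BF, BG, BJ, DE, DJ, EF, EG, FG, FJ, GJ
  2-simplices (12): ABF, ABG, ADE, ADJ, AEG, AFJ, BDE, BDJ, BEF, BGJ, EFG, FGJ

so the chain groups are C_0 ≅ Z^7, C_1 ≅ Z^18, C_2 ≅ Z^12.

∂_1: C_1 → C_0 is given by ∂[p,q] = [q] − [p]. For instance
  ∂BG = G − B.
This gives a 7×18 integer matrix of rank 6; reducing to Smith normal form yields diagonal entries (1,1,1,1,1,1).

The boundary map ∂_2: C_2 → C_1 acts by ∂[p,q,r] = [q,r] − [p,r] + [p,q]. For instance
  ∂ADE = DE − AE + AD,
  ∂ABG = BG − AG + AB.
As a 18×12 matrix over Z this has rank 12, with invariant factors (1,1,1,1,1,1,1,1,1,1,1,2).

Reading off H_k = ker ∂_k / im ∂_{k+1}:

  H_0: rank C_0 − rank ∂_1 = 7 − 6 = 1, and the invariant factors of ∂_1 are all 1, so H_0 ≅ Z.
  H_1: rank ker ∂_1 − rank ∂_2 = (18 − 6) − 12 = 0, and ∂_2 has invariant factor 2 > 1, so H_1 ≅ Z_2.
  H_2: rank ker ∂_2 − rank ∂_3 = (12 − 12) − 0 = 0, and there is no ∂_3, so H_2 ≅ 0.

(K is a triangulation of the real projective plane RP^2.)

H_0 ≅ Z,  H_1 ≅ Z_2,  H_2 = 0.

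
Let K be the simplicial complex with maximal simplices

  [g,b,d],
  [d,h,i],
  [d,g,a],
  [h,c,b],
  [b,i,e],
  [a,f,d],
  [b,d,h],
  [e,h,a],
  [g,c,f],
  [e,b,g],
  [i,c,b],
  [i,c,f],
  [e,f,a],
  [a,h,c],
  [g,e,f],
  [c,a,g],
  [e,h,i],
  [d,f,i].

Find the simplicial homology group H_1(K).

H_1 ≅ Z ⊕ Z_2.

Fix the vertex order a < b < c < d < e < f < g < h < i and write every simplex with vertices in increasing order. Then dim K = 2 and the simplices of K are:

  0-simplices (9): a, b, c, d, e, f, g, h, i
  1-simplices (27): ac, ad, ae, af, ag, ah, bc, bd, be, bg, bh, bi, cf, cg, ch, ci, df, dg, dh, di, ef, eg, eh, ei, fg, fi, hi
  2-simplices (18): acg, ach, adf, adg, aef, aeh, bch, bci, bdg, bdh, beg, bei, cfg, cfi, dfi, dhi, efg, ehi

Hence C_0 ≅ Z^9, C_1 ≅ Z^27, C_2 ≅ Z^18.

Boundary ∂_1: C_1 → C_0 maps an edge to its endpoints' difference, ∂[p,q] = q − p. For instance
  ∂be = e − b.
This gives a 9×27 integer matrix of rank 8; reducing to Smith normal form yields diagonal entries (1,1,1,1,1,1,1,1).

∂_2: C_2 → C_1 acts by ∂[p,q,r] = [q,r] − [p,r] + [p,q]. For instance
  ∂bei = ei − bi + be,
  ∂bdh = dh − bh + bd.
This gives a 27×18 integer matrix of rank 18; reducing to Smith normal form yields diagonal entries (1,1,1,1,1,1,1,1,1,1,1,1,1,1,1,1,1,2).

Computing H_k = (kernel of ∂_k) / (image of ∂_{k+1}):

  H_1: rank ker ∂_1 − rank ∂_2 = (27 − 8) − 18 = 1, and ∂_2 has invariant factor 2 > 1, so H_1 = Z ⊕ Z_2.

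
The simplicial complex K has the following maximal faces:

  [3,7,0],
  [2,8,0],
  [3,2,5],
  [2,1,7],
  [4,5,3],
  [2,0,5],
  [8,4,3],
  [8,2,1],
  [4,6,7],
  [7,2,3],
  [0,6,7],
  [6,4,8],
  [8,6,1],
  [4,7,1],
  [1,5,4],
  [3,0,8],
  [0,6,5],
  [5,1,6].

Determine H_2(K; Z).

Order the vertices as 0 < 1 < 2 < 3 < 4 < 5 < 6 < 7 < 8. Listing each simplex with vertices in this order, K has dimension 2 with simplices:

  0-simplices (9): [0], [1], [2], [3], [4], [5], [6], [7], [8]
  1-simplices (27): (27 of them)
  2-simplices (18): [0,2,5], [0,2,8], [0,3,7], [0,3,8], [0,5,6], [0,6,7], [1,2,7], [1,2,8], [1,4,5], [1,4,7], [1,5,6], [1,6,8], [2,3,5], [2,3,7], [3,4,5], [3,4,8], [4,6,7], [4,6,8]

Hence C_0 ≅ Z^9, C_1 ≅ Z^27, C_2 ≅ Z^18.

Boundary ∂_1: C_1 → C_0 sends each edge [p,q] (with p < q) to q − p. For instance
  ∂[4,8] = [8] − [4].
As a 9×27 matrix over Z this has rank 8, with invariant factors (1,1,1,1,1,1,1,1).

Boundary ∂_2: C_2 → C_1 sends each 2-simplex [p,q,r] to [q,r] − [p,r] + [p,q]. For instance
  ∂[3,4,8] = [4,8] − [3,8] + [3,4],
  ∂[2,3,5] = [3,5] − [2,5] + [2,3].
This gives a 27×18 integer matrix of rank 18; reducing to Smith normal form yields diagonal entries (1,1,1,1,1,1,1,1,1,1,1,1,1,1,1,1,1,2).

From H_k ≅ ker(∂_k) / im(∂_{k+1}) we obtain:

  H_2: rank ker ∂_2 − rank ∂_3 = (18 − 18) − 0 = 0, and there is no ∂_3, so H_2 = 0.

H_2 ≅ 0.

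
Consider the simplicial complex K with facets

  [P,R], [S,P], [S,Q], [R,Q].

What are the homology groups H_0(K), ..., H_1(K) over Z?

Fix the vertex order P < Q < R < S and write every simplex with vertices in increasing order. Then dim K = 1 and the simplices of K are:

  0-simplices (4): P, Q, R, S
  1-simplices (4): PR, PS, QR, QS

Hence C_0 ≅ Z^4, C_1 ≅ Z^4.

The boundary map ∂_1: C_1 → C_0 is given by ∂[p,q] = [q] − [p].
The resulting 4×4 matrix has rank 3, and its Smith normal form has invariant factors (1,1,1).

From H_k ≅ ker(∂_k) / im(∂_{k+1}) we obtain:

  H_0: rank C_0 − rank ∂_1 = 4 − 3 = 1, and the invariant factors of ∂_1 are all 1, so H_0 = Z.
  H_1: rank ker ∂_1 − rank ∂_2 = (4 − 3) − 0 = 1, and there is no ∂_2, so H_1 = Z.

H_0 = Z,  H_1 = Z.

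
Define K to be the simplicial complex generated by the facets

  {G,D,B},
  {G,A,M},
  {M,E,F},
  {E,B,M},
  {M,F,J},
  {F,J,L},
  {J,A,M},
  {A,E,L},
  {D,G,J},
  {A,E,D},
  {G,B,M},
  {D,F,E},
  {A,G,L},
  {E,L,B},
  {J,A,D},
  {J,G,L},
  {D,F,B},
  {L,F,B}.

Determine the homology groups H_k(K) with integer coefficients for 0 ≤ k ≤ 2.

Fix the vertex order A < B < D < E < F < G < J < L < M and write every simplex with vertices in increasing order. Then dim K = 2 and the simplices of K are:

  0-simplices (9): A, B, D, E, F, G, J, L, M
  1-simplices (27): AD, AE, AG, AJ, AL, AM, BD, BE, BF, BG, BL, BM, DE, DF, DG, DJ, EF, EL, EM, FJ, FL, FM, GJ, GL, GM, JL, JM
  2-simplices (18): ADE, ADJ, AEL, AGL, AGM, AJM, BDF, BDG, BEL, BEM, BFL, BGM, DEF, DGJ, EFM, FJL, FJM, GJL

so the chain groups are C_0 ≅ Z^9, C_1 ≅ Z^27, C_2 ≅ Z^18.

∂_1: C_1 → C_0 is given by ∂[p,q] = [q] − [p]. For instance
  ∂EF = F − E.
The 9×27 boundary matrix has rank 8 and Smith normal form diag(1,1,1,1,1,1,1,1).

The boundary map ∂_2: C_2 → C_1 maps a triangle to the signed sum of its edges. For instance
  ∂AGL = GL − AL + AG,
  ∂ADJ = DJ − AJ + AD.
The 27×18 boundary matrix has rank 18 and Smith normal form diag(1,1,1,1,1,1,1,1,1,1,1,1,1,1,1,1,1,2).

Computing H_k = (kernel of ∂_k) / (image of ∂_{k+1}):

  H_0: rank C_0 − rank ∂_1 = 9 − 8 = 1, and the invariant factors of ∂_1 are all 1, so H_0 ≅ Z.
  H_1: rank ker ∂_1 − rank ∂_2 = (27 − 8) − 18 = 1, and ∂_2 has invariant factor 2 > 1, so H_1 ≅ Z ⊕ Z/2.
  H_2: rank ker ∂_2 − rank ∂_3 = (18 − 18) − 0 = 0, and there is no ∂_3, so H_2 ≅ 0.

As a check, the Euler characteristic is 9 − 27 + 18 = 0, which agrees with 1 − 1 + 0 = 0.
(K is a triangulation of the Klein bottle.)

H_0 ≅ Z,  H_1 ≅ Z ⊕ Z/2,  H_2 = 0.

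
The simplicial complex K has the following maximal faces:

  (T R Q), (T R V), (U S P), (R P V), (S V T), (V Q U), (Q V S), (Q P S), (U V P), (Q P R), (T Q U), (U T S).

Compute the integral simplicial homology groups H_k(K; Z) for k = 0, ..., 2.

H_0 ≅ Z,  H_1 ≅ Z/2,  H_2 = 0.

Fix the vertex order P < Q < R < S < T < U < V and write every simplex with vertices in increasing order. Then dim K = 2 and the simplices of K are:

  0-simplices (7): P, Q, R, S, T, U, V
  1-simplices (18): PQ, PR, PS, PU, PV, QR, QS, QT, QU, QV, RT, RV, ST, SU, SV, TU, TV, UV
  2-simplices (12): PQR, PQS, PRV, PSU, PUV, QRT, QSV, QTU, QUV, RTV, STU, STV

Hence C_0 ≅ Z^7, C_1 ≅ Z^18, C_2 ≅ Z^12.

∂_1: C_1 → C_0 sends each edge [p,q] (with p < q) to q − p.
This gives a 7×18 integer matrix of rank 6; reducing to Smith normal form yields diagonal entries (1,1,1,1,1,1).

∂_2: C_2 → C_1 maps a triangle to the signed sum of its edges. For instance
  ∂PQR = QR − PR + PQ,
  ∂PQS = QS − PS + PQ.
The resulting 18×12 matrix has rank 12, and its Smith normal form has invariant factors (1,1,1,1,1,1,1,1,1,1,1,2).

Now H_k = ker ∂_k / im ∂_{k+1}, so:

  H_0: rank C_0 − rank ∂_1 = 7 − 6 = 1, and the invariant factors of ∂_1 are all 1, so H_0 = Z.
  H_1: rank ker ∂_1 − rank ∂_2 = (18 − 6) − 12 = 0, and ∂_2 has invariant factor 2 > 1, so H_1 = Z/2.
  H_2: rank ker ∂_2 − rank ∂_3 = (12 − 12) − 0 = 0, and there is no ∂_3, so H_2 = 0.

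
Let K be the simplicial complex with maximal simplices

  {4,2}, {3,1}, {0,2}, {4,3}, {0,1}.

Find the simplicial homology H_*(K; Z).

H_0 = Z,  H_1 = Z.

Fix the vertex order 0 < 1 < 2 < 3 < 4 and write every simplex with vertices in increasing order. Then dim K = 1 and the simplices of K are:

  0-simplices (5): [0], [1], [2], [3], [4]
  1-simplices (5): [0,1], [0,2], [1,3], [2,4], [3,4]

giving chain groups C_0 ≅ Z^5, C_1 ≅ Z^5.

∂_1: C_1 → C_0 sends each edge [p,q] (with p < q) to q − p.
The resulting 5×5 matrix has rank 4, and its Smith normal form has invariant factors (1,1,1,1).

From H_k ≅ ker(∂_k) / im(∂_{k+1}) we obtain:

  H_0: rank C_0 − rank ∂_1 = 5 − 4 = 1, and the invariant factors of ∂_1 are all 1, so H_0 ≅ Z.
  H_1: rank ker ∂_1 − rank ∂_2 = (5 − 4) − 0 = 1, and there is no ∂_2, so H_1 ≅ Z.

As a check, the Euler characteristic is 5 − 5 = 0, which agrees with 1 − 1 = 0.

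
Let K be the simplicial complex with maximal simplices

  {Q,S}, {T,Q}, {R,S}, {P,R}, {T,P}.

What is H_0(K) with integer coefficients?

H_0 ≅ Z.

Order the vertices as P < Q < R < S < T. Listing each simplex with vertices in this order, K has dimension 1 with simplices:

  0-simplices (5): P, Q, R, S, T
  1-simplices (5): PR, PT, QS, QT, RS

Hence C_0 ≅ Z^5, C_1 ≅ Z^5.

∂_1: C_1 → C_0 maps an edge to its endpoints' difference, ∂[p,q] = q − p. For instance
  ∂RS = S − R.
The 5×5 boundary matrix has rank 4 and Smith normal form diag(1,1,1,1).

Computing H_k = (kernel of ∂_k) / (image of ∂_{k+1}):

  H_0: rank C_0 − rank ∂_1 = 5 − 4 = 1, and the invariant factors of ∂_1 are all 1, so H_0 ≅ Z.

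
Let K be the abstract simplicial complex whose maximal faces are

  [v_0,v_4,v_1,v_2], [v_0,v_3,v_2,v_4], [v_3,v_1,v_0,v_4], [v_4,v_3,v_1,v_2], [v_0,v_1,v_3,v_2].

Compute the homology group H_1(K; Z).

Take the total order v_0 < v_1 < v_2 < v_3 < v_4 on the vertex set. Then K (dimension 3) consists of the simplices:

  0-simplices (5): [v_0], [v_1], [v_2], [v_3], [v_4]
  1-simplices (10): [v_0,v_1], [v_0,v_2], [v_0,v_3], [v_0,v_4], [v_1,v_2], [v_1,v_3], [v_1,v_4], [v_2,v_3], [v_2,v_4], [v_3,v_4]
  2-simplices (10): [v_0,v_1,v_2], [v_0,v_1,v_3], [v_0,v_1,v_4], [v_0,v_2,v_3], [v_0,v_2,v_4], [v_0,v_3,v_4], [v_1,v_2,v_3], [v_1,v_2,v_4], [v_1,v_3,v_4], [v_2,v_3,v_4]
  3-simplices (5): [v_0,v_1,v_2,v_3], [v_0,v_1,v_2,v_4], [v_0,v_1,v_3,v_4], [v_0,v_2,v_3,v_4], [v_1,v_2,v_3,v_4]

Hence C_0 ≅ Z^5, C_1 ≅ Z^10, C_2 ≅ Z^10, C_3 ≅ Z^5.

The boundary map ∂_1: C_1 → C_0 maps an edge to its endpoints' difference, ∂[p,q] = q − p. For instance
  ∂[v_1,v_2] = [v_2] − [v_1].
The resulting 5×10 matrix has rank 4, and its Smith normal form has invariant factors (1,1,1,1).

Boundary ∂_2: C_2 → C_1 acts by ∂[p,q,r] = [q,r] − [p,r] + [p,q]. For instance
  ∂[v_0,v_2,v_4] = [v_2,v_4] − [v_0,v_4] + [v_0,v_2],
  ∂[v_0,v_2,v_3] = [v_2,v_3] − [v_0,v_3] + [v_0,v_2].
As a 10×10 matrix over Z this has rank 6, with invariant factors (1,1,1,1,1,1).

The boundary map ∂_3: C_3 → C_2 sends each 3-simplex σ to the alternating sum Σ_i (−1)^i (σ with its i-th vertex removed). For instance
  ∂[v_0,v_2,v_3,v_4] = [v_2,v_3,v_4] − [v_0,v_3,v_4] + [v_0,v_2,v_4] − [v_0,v_2,v_3],
  ∂[v_1,v_2,v_3,v_4] = [v_2,v_3,v_4] − [v_1,v_3,v_4] + [v_1,v_2,v_4] − [v_1,v_2,v_3].
The resulting 10×5 matrix has rank 4, and its Smith normal form has invariant factors (1,1,1,1).

Now H_k = ker ∂_k / im ∂_{k+1}, so:

  H_1: rank ker ∂_1 − rank ∂_2 = (10 − 4) − 6 = 0, and the invariant factors of ∂_2 are all 1, so H_1 = 0.

H_1 ≅ 0.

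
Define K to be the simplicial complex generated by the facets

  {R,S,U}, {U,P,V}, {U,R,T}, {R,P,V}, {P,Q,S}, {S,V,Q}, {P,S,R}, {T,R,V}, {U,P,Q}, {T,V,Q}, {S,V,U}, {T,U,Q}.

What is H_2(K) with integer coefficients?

Fix the vertex order P < Q < R < S < T < U < V and write every simplex with vertices in increasing order. Then dim K = 2 and the simplices of K are:

  0-simplices (7): P, Q, R, S, T, U, V
  1-simplices (18): PQ, PR, PS, PU, PV, QS, QT, QU, QV, RS, RT, RU, RV, SU, SV, TU, TV, UV
  2-simplices (12): PQS, PQU, PRS, PRV, PUV, QSV, QTU, QTV, RSU, RTU, RTV, SUV

Hence C_0 ≅ Z^7, C_1 ≅ Z^18, C_2 ≅ Z^12.

Boundary ∂_1: C_1 → C_0 sends each edge [p,q] (with p < q) to q − p.
The resulting 7×18 matrix has rank 6, and its Smith normal form has invariant factors (1,1,1,1,1,1).

∂_2: C_2 → C_1 acts by ∂[p,q,r] = [q,r] − [p,r] + [p,q]. For instance
  ∂RSU = SU − RU + RS,
  ∂QTU = TU − QU + QT.
The resulting 18×12 matrix has rank 12, and its Smith normal form has invariant factors (1,1,1,1,1,1,1,1,1,1,1,2).

Reading off H_k = ker ∂_k / im ∂_{k+1}:

  H_2: rank ker ∂_2 − rank ∂_3 = (12 − 12) − 0 = 0, and there is no ∂_3, so H_2 = 0.

H_2 ≅ 0.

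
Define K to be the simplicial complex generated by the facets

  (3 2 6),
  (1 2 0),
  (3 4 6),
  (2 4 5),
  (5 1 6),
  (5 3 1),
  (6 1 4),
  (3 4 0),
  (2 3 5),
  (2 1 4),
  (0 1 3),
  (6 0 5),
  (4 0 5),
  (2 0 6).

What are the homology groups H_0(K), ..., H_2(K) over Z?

K has 7 vertices, 21 edges, 14 triangles.
rank ∂_0 = 0, rank ∂_1 = 6 ⇒ b_0 = 7 − 0 − 6 = 1; all invariant factors of ∂_1 are 1 so no torsion. So H_0 = Z.
rank ∂_1 = 6, rank ∂_2 = 13 ⇒ b_1 = 21 − 6 − 13 = 2; all invariant factors of ∂_2 are 1 so no torsion. So H_1 = Z^2.
rank ∂_2 = 13, rank ∂_3 = 0 ⇒ b_2 = 14 − 13 − 0 = 1. So H_2 = Z.

H_0 ≅ Z,  H_1 ≅ Z^2,  H_2 ≅ Z.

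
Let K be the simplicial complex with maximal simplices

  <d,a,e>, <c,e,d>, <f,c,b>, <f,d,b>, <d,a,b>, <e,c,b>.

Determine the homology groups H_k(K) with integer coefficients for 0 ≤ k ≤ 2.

H_0 = Z,  H_1 = Z,  H_2 = 0.

We work with the vertex ordering a < b < c < d < e < f. The simplices of K, each written with vertices in increasing order, are:

  0-simplices (6): a, b, c, d, e, f
  1-simplices (12): ab, ad, ae, bc, bd, be, bf, cd, ce, cf, de, df
  2-simplices (6): abd, ade, bce, bcf, bdf, cde

giving chain groups C_0 ≅ Z^6, C_1 ≅ Z^12, C_2 ≅ Z^6.

The boundary map ∂_1: C_1 → C_0 sends each edge [p,q] (with p < q) to q − p. For instance
  ∂ad = d − a.
The 6×12 boundary matrix has rank 5 and Smith normal form diag(1,1,1,1,1).

Boundary ∂_2: C_2 → C_1 acts by ∂[p,q,r] = [q,r] − [p,r] + [p,q]. For instance
  ∂bce = ce − be + bc,
  ∂cde = de − ce + cd.
The 12×6 boundary matrix has rank 6 and Smith normal form diag(1,1,1,1,1,1).

Computing H_k = (kernel of ∂_k) / (image of ∂_{k+1}):

  H_0: rank C_0 − rank ∂_1 = 6 − 5 = 1, and the invariant factors of ∂_1 are all 1, so H_0 = Z.
  H_1: rank ker ∂_1 − rank ∂_2 = (12 − 5) − 6 = 1, and the invariant factors of ∂_2 are all 1, so H_1 = Z.
  H_2: rank ker ∂_2 − rank ∂_3 = (6 − 6) − 0 = 0, and there is no ∂_3, so H_2 = 0.

(K is a triangulation of the cylinder S^1 x I.)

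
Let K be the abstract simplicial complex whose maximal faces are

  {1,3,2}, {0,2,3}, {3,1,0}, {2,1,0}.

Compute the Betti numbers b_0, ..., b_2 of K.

b_0 = 1, b_1 = 0, b_2 = 1.

Fix the vertex order 0 < 1 < 2 < 3 and write every simplex with vertices in increasing order. Then dim K = 2 and the simplices of K are:

  0-simplices (4): [0], [1], [2], [3]
  1-simplices (6): [0,1], [0,2], [0,3], [1,2], [1,3], [2,3]
  2-simplices (4): [0,1,2], [0,1,3], [0,2,3], [1,2,3]

so the chain groups are C_0 ≅ Z^4, C_1 ≅ Z^6, C_2 ≅ Z^4.

∂_1: C_1 → C_0 sends each edge [p,q] (with p < q) to q − p. For instance
  ∂[0,1] = [1] − [0].
This gives a 4×6 integer matrix of rank 3; reducing to Smith normal form yields diagonal entries (1,1,1).

∂_2: C_2 → C_1 maps a triangle to the signed sum of its edges. For instance
  ∂[1,2,3] = [2,3] − [1,3] + [1,2],
  ∂[0,1,3] = [1,3] − [0,3] + [0,1].
As a 6×4 matrix over Z this has rank 3, with invariant factors (1,1,1).

From H_k ≅ ker(∂_k) / im(∂_{k+1}) we obtain:

  H_0: rank C_0 − rank ∂_1 = 4 − 3 = 1, and the invariant factors of ∂_1 are all 1, so H_0 = Z.
  H_1: rank ker ∂_1 − rank ∂_2 = (6 − 3) − 3 = 0, and the invariant factors of ∂_2 are all 1, so H_1 = 0.
  H_2: rank ker ∂_2 − rank ∂_3 = (4 − 3) − 0 = 1, and there is no ∂_3, so H_2 = Z.

As a check, the Euler characteristic is 4 − 6 + 4 = 2, which agrees with 1 − 0 + 1 = 2.

Hence the Betti numbers are b_0 = 1, b_1 = 0, b_2 = 1.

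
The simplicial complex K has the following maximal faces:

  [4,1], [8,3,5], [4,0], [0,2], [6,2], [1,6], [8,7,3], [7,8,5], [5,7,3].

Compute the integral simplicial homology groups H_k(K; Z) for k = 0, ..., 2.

H_0 ≅ Z^2,  H_1 ≅ Z,  H_2 ≅ Z.

K has 9 vertices, 11 edges, 4 triangles.
rank ∂_0 = 0, rank ∂_1 = 7 ⇒ b_0 = 9 − 0 − 7 = 2; all invariant factors of ∂_1 are 1 so no torsion. So H_0 = Z^2.
rank ∂_1 = 7, rank ∂_2 = 3 ⇒ b_1 = 11 − 7 − 3 = 1; all invariant factors of ∂_2 are 1 so no torsion. So H_1 = Z.
rank ∂_2 = 3, rank ∂_3 = 0 ⇒ b_2 = 4 − 3 − 0 = 1. So H_2 = Z.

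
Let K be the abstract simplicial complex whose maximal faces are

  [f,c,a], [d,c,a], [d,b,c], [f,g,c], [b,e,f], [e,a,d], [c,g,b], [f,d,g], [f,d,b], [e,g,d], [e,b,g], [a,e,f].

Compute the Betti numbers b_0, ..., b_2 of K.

Take the total order a < b < c < d < e < f < g on the vertex set. Then K (dimension 2) consists of the simplices:

  0-simplices (7): a, b, c, d, e, f, g
  1-simplices (18): ac, ad, ae, af, bc, bd, be, bf, bg, cd, cf, cg, de, df, dg, ef, eg, fg
  2-simplices (12): acd, acf, ade, aef, bcd, bcg, bdf, bef, beg, cfg, deg, dfg

giving chain groups C_0 ≅ Z^7, C_1 ≅ Z^18, C_2 ≅ Z^12.

∂_1: C_1 → C_0 sends each edge [p,q] (with p < q) to q − p. For instance
  ∂eg = g − e.
This gives a 7×18 integer matrix of rank 6; reducing to Smith normal form yields diagonal entries (1,1,1,1,1,1).

∂_2: C_2 → C_1 sends each 2-simplex [p,q,r] to [q,r] − [p,r] + [p,q]. For instance
  ∂deg = eg − dg + de,
  ∂bcg = cg − bg + bc.
This gives a 18×12 integer matrix of rank 12; reducing to Smith normal form yields diagonal entries (1,1,1,1,1,1,1,1,1,1,1,2).

Computing H_k = (kernel of ∂_k) / (image of ∂_{k+1}):

  H_0: rank C_0 − rank ∂_1 = 7 − 6 = 1, and the invariant factors of ∂_1 are all 1, so H_0 ≅ Z.
  H_1: rank ker ∂_1 − rank ∂_2 = (18 − 6) − 12 = 0, and ∂_2 has invariant factor 2 > 1, so H_1 ≅ Z_2.
  H_2: rank ker ∂_2 − rank ∂_3 = (12 − 12) − 0 = 0, and there is no ∂_3, so H_2 ≅ 0.

Hence the Betti numbers are b_0 = 1, b_1 = 0, b_2 = 0.

b_0 = 1, b_1 = 0, b_2 = 0.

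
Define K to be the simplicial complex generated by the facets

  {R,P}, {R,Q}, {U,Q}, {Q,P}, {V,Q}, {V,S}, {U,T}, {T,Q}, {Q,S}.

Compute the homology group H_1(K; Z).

Fix the vertex order P < Q < R < S < T < U < V and write every simplex with vertices in increasing order. Then dim K = 1 and the simplices of K are:

  0-simplices (7): P, Q, R, S, T, U, V
  1-simplices (9): PQ, PR, QR, QS, QT, QU, QV, SV, TU

so the chain groups are C_0 ≅ Z^7, C_1 ≅ Z^9.

∂_1: C_1 → C_0 maps an edge to its endpoints' difference, ∂[p,q] = q − p. For instance
  ∂PQ = Q − P.
The resulting 7×9 matrix has rank 6, and its Smith normal form has invariant factors (1,1,1,1,1,1).

From H_k ≅ ker(∂_k) / im(∂_{k+1}) we obtain:

  H_1: rank ker ∂_1 − rank ∂_2 = (9 − 6) − 0 = 3, and there is no ∂_2, so H_1 ≅ Z^3.

H_1 ≅ Z^3.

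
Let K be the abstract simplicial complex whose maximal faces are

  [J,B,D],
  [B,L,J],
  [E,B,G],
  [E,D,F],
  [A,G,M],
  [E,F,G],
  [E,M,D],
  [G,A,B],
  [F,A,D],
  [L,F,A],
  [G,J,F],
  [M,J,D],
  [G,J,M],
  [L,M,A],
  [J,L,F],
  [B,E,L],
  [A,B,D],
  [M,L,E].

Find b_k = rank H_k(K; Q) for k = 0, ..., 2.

Fix the vertex order A < B < D < E < F < G < J < L < M and write every simplex with vertices in increasing order. Then dim K = 2 and the simplices of K are:

  0-simplices (9): A, B, D, E, F, G, J, L, M
  1-simplices (27): AB, AD, AF, AG, AL, AM, BD, BE, BG, BJ, BL, DE, DF, DJ, DM, EF, EG, EL, EM, FG, FJ, FL, GJ, GM, JL, JM, LM
  2-simplices (18): ABD, ABG, ADF, AFL, AGM, ALM, BDJ, BEG, BEL, BJL, DEF, DEM, DJM, EFG, ELM, FGJ, FJL, GJM

giving chain groups C_0 ≅ Z^9, C_1 ≅ Z^27, C_2 ≅ Z^18.

∂_1: C_1 → C_0 is given by ∂[p,q] = [q] − [p].
As a 9×27 matrix over Z this has rank 8, with invariant factors (1,1,1,1,1,1,1,1).

The boundary map ∂_2: C_2 → C_1 sends each 2-simplex [p,q,r] to [q,r] − [p,r] + [p,q]. For instance
  ∂FJL = JL − FL + FJ,
  ∂AFL = FL − AL + AF.
This gives a 27×18 integer matrix of rank 17; reducing to Smith normal form yields diagonal entries (1,1,1,1,1,1,1,1,1,1,1,1,1,1,1,1,1).

From H_k ≅ ker(∂_k) / im(∂_{k+1}) we obtain:

  H_0: rank C_0 − rank ∂_1 = 9 − 8 = 1, and the invariant factors of ∂_1 are all 1, so H_0 ≅ Z.
  H_1: rank ker ∂_1 − rank ∂_2 = (27 − 8) − 17 = 2, and the invariant factors of ∂_2 are all 1, so H_1 ≅ Z^2.
  H_2: rank ker ∂_2 − rank ∂_3 = (18 − 17) − 0 = 1, and there is no ∂_3, so H_2 ≅ Z.

As a check, the Euler characteristic is 9 − 27 + 18 = 0, which agrees with 1 − 2 + 1 = 0.

Hence the Betti numbers are b_0 = 1, b_1 = 2, b_2 = 1.

b_0 = 1, b_1 = 2, b_2 = 1.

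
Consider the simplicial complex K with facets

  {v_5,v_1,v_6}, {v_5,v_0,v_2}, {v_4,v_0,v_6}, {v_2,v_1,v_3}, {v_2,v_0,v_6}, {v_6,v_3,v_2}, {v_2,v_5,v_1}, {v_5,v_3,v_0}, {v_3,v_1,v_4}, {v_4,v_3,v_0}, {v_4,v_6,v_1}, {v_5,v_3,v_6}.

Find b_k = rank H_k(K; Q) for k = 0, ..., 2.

Fix the vertex order v_0 < v_1 < v_2 < v_3 < v_4 < v_5 < v_6 and write every simplex with vertices in increasing order. Then dim K = 2 and the simplices of K are:

  0-simplices (7): [v_0], [v_1], [v_2], [v_3], [v_4], [v_5], [v_6]
  1-simplices (18): (18 of them)
  2-simplices (12): (12 of them)

giving chain groups C_0 ≅ Z^7, C_1 ≅ Z^18, C_2 ≅ Z^12.

Boundary ∂_1: C_1 → C_0 is given by ∂[p,q] = [q] − [p].
The 7×18 boundary matrix has rank 6 and Smith normal form diag(1,1,1,1,1,1).

∂_2: C_2 → C_1 maps a triangle to the signed sum of its edges. For instance
  ∂[v_0,v_2,v_6] = [v_2,v_6] − [v_0,v_6] + [v_0,v_2],
  ∂[v_0,v_2,v_5] = [v_2,v_5] − [v_0,v_5] + [v_0,v_2].
The resulting 18×12 matrix has rank 12, and its Smith normal form has invariant factors (1,1,1,1,1,1,1,1,1,1,1,2).

Now H_k = ker ∂_k / im ∂_{k+1}, so:

  H_0: rank C_0 − rank ∂_1 = 7 − 6 = 1, and the invariant factors of ∂_1 are all 1, so H_0 = Z.
  H_1: rank ker ∂_1 − rank ∂_2 = (18 − 6) − 12 = 0, and ∂_2 has invariant factor 2 > 1, so H_1 = Z/2Z.
  H_2: rank ker ∂_2 − rank ∂_3 = (12 − 12) − 0 = 0, and there is no ∂_3, so H_2 = 0.

As a check, the Euler characteristic is 7 − 18 + 12 = 1, which agrees with 1 − 0 + 0 = 1.

Hence the Betti numbers are b_0 = 1, b_1 = 0, b_2 = 0.

b_0 = 1, b_1 = 0, b_2 = 0.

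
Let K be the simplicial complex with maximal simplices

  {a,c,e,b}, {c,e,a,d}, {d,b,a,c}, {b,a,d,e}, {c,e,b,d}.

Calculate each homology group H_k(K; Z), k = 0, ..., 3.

Order the vertices as a < b < c < d < e. Listing each simplex with vertices in this order, K has dimension 3 with simplices:

  0-simplices (5): a, b, c, d, e
  1-simplices (10): ab, ac, ad, ae, bc, bd, be, cd, ce, de
  2-simplices (10): abc, abd, abe, acd, ace, ade, bcd, bce, bde, cde
  3-simplices (5): abcd, abce, abde, acde, bcde

Hence C_0 ≅ Z^5, C_1 ≅ Z^10, C_2 ≅ Z^10, C_3 ≅ Z^5.

Boundary ∂_1: C_1 → C_0 sends each edge [p,q] (with p < q) to q − p. For instance
  ∂ad = d − a.
As a 5×10 matrix over Z this has rank 4, with invariant factors (1,1,1,1).

Boundary ∂_2: C_2 → C_1 maps a triangle to the signed sum of its edges. For instance
  ∂abc = bc − ac + ab,
  ∂ade = de − ae + ad.
The resulting 10×10 matrix has rank 6, and its Smith normal form has invariant factors (1,1,1,1,1,1).

Boundary ∂_3: C_3 → C_2 sends each 3-simplex σ to the alternating sum Σ_i (−1)^i (σ with its i-th vertex removed). For instance
  ∂abce = bce − ace + abe − abc,
  ∂abde = bde − ade + abe − abd.
This gives a 10×5 integer matrix of rank 4; reducing to Smith normal form yields diagonal entries (1,1,1,1).

Now H_k = ker ∂_k / im ∂_{k+1}, so:

  H_0: rank C_0 − rank ∂_1 = 5 − 4 = 1, and the invariant factors of ∂_1 are all 1, so H_0 = Z.
  H_1: rank ker ∂_1 − rank ∂_2 = (10 − 4) − 6 = 0, and the invariant factors of ∂_2 are all 1, so H_1 = 0.
  H_2: rank ker ∂_2 − rank ∂_3 = (10 − 6) − 4 = 0, and the invariant factors of ∂_3 are all 1, so H_2 = 0.
  H_3: rank ker ∂_3 − rank ∂_4 = (5 − 4) − 0 = 1, and there is no ∂_4, so H_3 = Z.

As a check, the Euler characteristic is 5 − 10 + 10 − 5 = 0, which agrees with 1 − 0 + 0 − 1 = 0.

H_0 = Z,  H_1 = 0,  H_2 = 0,  H_3 = Z.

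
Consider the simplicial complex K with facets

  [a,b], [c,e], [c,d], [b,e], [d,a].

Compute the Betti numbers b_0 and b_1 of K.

b_0 = 1, b_1 = 1.

Take the total order a < b < c < d < e on the vertex set. Then K (dimension 1) consists of the simplices:

  0-simplices (5): a, b, c, d, e
  1-simplices (5): ab, ad, be, cd, ce

giving chain groups C_0 ≅ Z^5, C_1 ≅ Z^5.

The boundary map ∂_1: C_1 → C_0 sends each edge [p,q] (with p < q) to q − p. For instance
  ∂ab = b − a.
This gives a 5×5 integer matrix of rank 4; reducing to Smith normal form yields diagonal entries (1,1,1,1).

Now H_k = ker ∂_k / im ∂_{k+1}, so:

  H_0: rank C_0 − rank ∂_1 = 5 − 4 = 1, and the invariant factors of ∂_1 are all 1, so H_0 = Z.
  H_1: rank ker ∂_1 − rank ∂_2 = (5 − 4) − 0 = 1, and there is no ∂_2, so H_1 = Z.

As a check, the Euler characteristic is 5 − 5 = 0, which agrees with 1 − 1 = 0.
(K is a triangulation of the circle S^1.)

Hence the Betti numbers are b_0 = 1, b_1 = 1.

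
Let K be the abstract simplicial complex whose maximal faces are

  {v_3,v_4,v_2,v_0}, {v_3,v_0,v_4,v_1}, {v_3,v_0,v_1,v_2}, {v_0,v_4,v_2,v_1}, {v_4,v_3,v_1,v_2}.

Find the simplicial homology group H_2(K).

K has 5 vertices, 10 edges, 10 triangles, 5 3-simplices.
rank ∂_2 = 6, rank ∂_3 = 4 ⇒ b_2 = 10 − 6 − 4 = 0; all invariant factors of ∂_3 are 1 so no torsion. So H_2 ≅ 0.

H_2 ≅ 0.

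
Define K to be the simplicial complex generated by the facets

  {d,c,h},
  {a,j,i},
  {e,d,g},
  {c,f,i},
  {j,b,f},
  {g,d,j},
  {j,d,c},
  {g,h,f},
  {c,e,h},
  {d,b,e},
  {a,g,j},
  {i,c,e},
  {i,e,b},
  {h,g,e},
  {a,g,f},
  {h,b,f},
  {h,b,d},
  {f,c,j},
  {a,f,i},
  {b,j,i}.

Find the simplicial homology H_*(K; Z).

H_0 = Z,  H_1 = Z × Z/2,  H_2 = 0.

Fix the vertex order a < b < c < d < e < f < g < h < i < j and write every simplex with vertices in increasing order. Then dim K = 2 and the simplices of K are:

  0-simplices (10): a, b, c, d, e, f, g, h, i, j
  1-simplices (30): af, ag, ai, aj, bd, be, bf, bh, bi, bj, cd, ce, cf, ch, ci, cj, de, dg, dh, dj, eg, eh, ei, fg, fh, fi, fj, gh, gj, ij
  2-simplices (20): afg, afi, agj, aij, bde, bdh, bei, bfh, bfj, bij, cdh, cdj, ceh, cei, cfi, cfj, deg, dgj, egh, fgh

giving chain groups C_0 ≅ Z^10, C_1 ≅ Z^30, C_2 ≅ Z^20.

The boundary map ∂_1: C_1 → C_0 sends each edge [p,q] (with p < q) to q − p.
The resulting 10×30 matrix has rank 9, and its Smith normal form has invariant factors (1,1,1,1,1,1,1,1,1).

Boundary ∂_2: C_2 → C_1 sends each 2-simplex [p,q,r] to [q,r] − [p,r] + [p,q]. For instance
  ∂deg = eg − dg + de,
  ∂cdh = dh − ch + cd.
This gives a 30×20 integer matrix of rank 20; reducing to Smith normal form yields diagonal entries (1,1,1,1,1,1,1,1,1,1,1,1,1,1,1,1,1,1,1,2).

Reading off H_k = ker ∂_k / im ∂_{k+1}:

  H_0: rank C_0 − rank ∂_1 = 10 − 9 = 1, and the invariant factors of ∂_1 are all 1, so H_0 ≅ Z.
  H_1: rank ker ∂_1 − rank ∂_2 = (30 − 9) − 20 = 1, and ∂_2 has invariant factor 2 > 1, so H_1 ≅ Z × Z/2.
  H_2: rank ker ∂_2 − rank ∂_3 = (20 − 20) − 0 = 0, and there is no ∂_3, so H_2 ≅ 0.

As a check, the Euler characteristic is 10 − 30 + 20 = 0, which agrees with 1 − 1 + 0 = 0.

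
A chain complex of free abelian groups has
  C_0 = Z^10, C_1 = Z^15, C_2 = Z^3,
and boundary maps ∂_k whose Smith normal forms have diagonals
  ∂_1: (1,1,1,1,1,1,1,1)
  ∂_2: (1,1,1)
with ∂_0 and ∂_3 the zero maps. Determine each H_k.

H_0 ≅ Z^2,  H_1 ≅ Z^4,  H_2 = 0.

H_0: b_0 = 10 − 0 − 8 = 2; torsion from ∂_1 factors > 1: none. So H_0 ≅ Z^2.
H_1: b_1 = 15 − 8 − 3 = 4; torsion from ∂_2 factors > 1: none. So H_1 ≅ Z^4.
H_2: b_2 = 3 − 3 − 0 = 0; torsion from ∂_3 factors > 1: none. So H_2 ≅ 0.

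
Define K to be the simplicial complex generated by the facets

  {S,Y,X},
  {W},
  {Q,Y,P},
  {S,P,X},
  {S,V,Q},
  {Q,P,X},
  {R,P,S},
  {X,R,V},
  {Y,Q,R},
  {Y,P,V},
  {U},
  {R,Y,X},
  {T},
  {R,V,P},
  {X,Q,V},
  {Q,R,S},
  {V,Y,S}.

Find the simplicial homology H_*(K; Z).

Order the vertices as P < Q < R < S < T < U < V < W < X < Y. Listing each simplex with vertices in this order, K has dimension 2 with simplices:

  0-simplices (10): P, Q, R, S, T, U, V, W, X, Y
  1-simplices (21): PQ, PR, PS, PV, PX, PY, QR, QS, QV, QX, QY, RS, RV, RX, RY, SV, SX, SY, VX, VY, XY
  2-simplices (14): PQX, PQY, PRS, PRV, PSX, PVY, QRS, QRY, QSV, QVX, RVX, RXY, SVY, SXY

Hence C_0 ≅ Z^10, C_1 ≅ Z^21, C_2 ≅ Z^14.

Boundary ∂_1: C_1 → C_0 sends each edge [p,q] (with p < q) to q − p. For instance
  ∂XY = Y − X.
The resulting 10×21 matrix has rank 6, and its Smith normal form has invariant factors (1,1,1,1,1,1).

∂_2: C_2 → C_1 acts by ∂[p,q,r] = [q,r] − [p,r] + [p,q]. For instance
  ∂SVY = VY − SY + SV,
  ∂PRV = RV − PV + PR.
This gives a 21×14 integer matrix of rank 13; reducing to Smith normal form yields diagonal entries (1,1,1,1,1,1,1,1,1,1,1,1,1).

Now H_k = ker ∂_k / im ∂_{k+1}, so:

  H_0: rank C_0 − rank ∂_1 = 10 − 6 = 4, and the invariant factors of ∂_1 are all 1, so H_0 ≅ Z^4.
  H_1: rank ker ∂_1 − rank ∂_2 = (21 − 6) − 13 = 2, and the invariant factors of ∂_2 are all 1, so H_1 ≅ Z^2.
  H_2: rank ker ∂_2 − rank ∂_3 = (14 − 13) − 0 = 1, and there is no ∂_3, so H_2 ≅ Z.

As a check, the Euler characteristic is 10 − 21 + 14 = 3, which agrees with 4 − 2 + 1 = 3.

H_0 = Z^4,  H_1 = Z^2,  H_2 = Z.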